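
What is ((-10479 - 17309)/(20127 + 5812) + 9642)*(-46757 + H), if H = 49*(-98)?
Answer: -12893671061950/25939 ≈ -4.9708e+8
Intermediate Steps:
H = -4802
((-10479 - 17309)/(20127 + 5812) + 9642)*(-46757 + H) = ((-10479 - 17309)/(20127 + 5812) + 9642)*(-46757 - 4802) = (-27788/25939 + 9642)*(-51559) = (250076050/25939)*(-51559) = -12893671061950/25939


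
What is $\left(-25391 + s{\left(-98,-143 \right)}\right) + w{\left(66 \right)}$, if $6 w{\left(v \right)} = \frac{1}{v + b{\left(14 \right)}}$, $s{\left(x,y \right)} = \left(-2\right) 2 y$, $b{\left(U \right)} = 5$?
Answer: $- \frac{10572893}{426} \approx -24819.0$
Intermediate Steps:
$s{\left(x,y \right)} = - 4 y$
$w{\left(v \right)} = \frac{1}{6 \left(5 + v\right)}$ ($w{\left(v \right)} = \frac{1}{6 \left(v + 5\right)} = \frac{1}{6 \left(5 + v\right)}$)
$\left(-25391 + s{\left(-98,-143 \right)}\right) + w{\left(66 \right)} = \left(-25391 - -572\right) + \frac{1}{6 \left(5 + 66\right)} = \left(-25391 + 572\right) + \frac{1}{6 \cdot 71} = -24819 + \frac{1}{6} \cdot \frac{1}{71} = -24819 + \frac{1}{426} = - \frac{10572893}{426}$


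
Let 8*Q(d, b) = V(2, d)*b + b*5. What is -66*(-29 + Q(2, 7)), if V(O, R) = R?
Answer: 6039/4 ≈ 1509.8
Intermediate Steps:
Q(d, b) = 5*b/8 + b*d/8 (Q(d, b) = (d*b + b*5)/8 = (b*d + 5*b)/8 = (5*b + b*d)/8 = 5*b/8 + b*d/8)
-66*(-29 + Q(2, 7)) = -66*(-29 + (1/8)*7*(5 + 2)) = -66*(-29 + (1/8)*7*7) = -66*(-29 + 49/8) = -66*(-183/8) = 6039/4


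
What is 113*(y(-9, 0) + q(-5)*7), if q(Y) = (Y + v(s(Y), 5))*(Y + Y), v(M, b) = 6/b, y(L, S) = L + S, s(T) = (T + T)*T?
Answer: 29041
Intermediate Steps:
s(T) = 2*T**2 (s(T) = (2*T)*T = 2*T**2)
q(Y) = 2*Y*(6/5 + Y) (q(Y) = (Y + 6/5)*(Y + Y) = (Y + 6*(1/5))*(2*Y) = (Y + 6/5)*(2*Y) = (6/5 + Y)*(2*Y) = 2*Y*(6/5 + Y))
113*(y(-9, 0) + q(-5)*7) = 113*((-9 + 0) + ((2/5)*(-5)*(6 + 5*(-5)))*7) = 113*(-9 + ((2/5)*(-5)*(6 - 25))*7) = 113*(-9 + ((2/5)*(-5)*(-19))*7) = 113*(-9 + 38*7) = 113*(-9 + 266) = 113*257 = 29041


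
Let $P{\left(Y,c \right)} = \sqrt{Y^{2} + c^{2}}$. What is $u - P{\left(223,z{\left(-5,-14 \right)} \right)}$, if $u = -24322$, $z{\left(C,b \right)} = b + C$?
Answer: $-24322 - \sqrt{50090} \approx -24546.0$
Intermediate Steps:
$z{\left(C,b \right)} = C + b$
$u - P{\left(223,z{\left(-5,-14 \right)} \right)} = -24322 - \sqrt{223^{2} + \left(-5 - 14\right)^{2}} = -24322 - \sqrt{49729 + \left(-19\right)^{2}} = -24322 - \sqrt{49729 + 361} = -24322 - \sqrt{50090}$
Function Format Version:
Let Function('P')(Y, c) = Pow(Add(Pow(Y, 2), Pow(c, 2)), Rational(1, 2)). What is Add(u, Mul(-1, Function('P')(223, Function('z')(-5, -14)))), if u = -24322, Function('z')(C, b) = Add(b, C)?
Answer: Add(-24322, Mul(-1, Pow(50090, Rational(1, 2)))) ≈ -24546.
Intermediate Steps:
Function('z')(C, b) = Add(C, b)
Add(u, Mul(-1, Function('P')(223, Function('z')(-5, -14)))) = Add(-24322, Mul(-1, Pow(Add(Pow(223, 2), Pow(Add(-5, -14), 2)), Rational(1, 2)))) = Add(-24322, Mul(-1, Pow(Add(49729, Pow(-19, 2)), Rational(1, 2)))) = Add(-24322, Mul(-1, Pow(Add(49729, 361), Rational(1, 2)))) = Add(-24322, Mul(-1, Pow(50090, Rational(1, 2))))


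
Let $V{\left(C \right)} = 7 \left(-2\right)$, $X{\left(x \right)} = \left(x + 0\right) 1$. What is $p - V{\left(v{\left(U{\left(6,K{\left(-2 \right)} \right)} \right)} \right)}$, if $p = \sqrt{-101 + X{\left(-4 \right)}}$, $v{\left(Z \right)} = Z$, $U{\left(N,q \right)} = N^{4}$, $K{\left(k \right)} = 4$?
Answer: $14 + i \sqrt{105} \approx 14.0 + 10.247 i$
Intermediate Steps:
$X{\left(x \right)} = x$ ($X{\left(x \right)} = x 1 = x$)
$V{\left(C \right)} = -14$
$p = i \sqrt{105}$ ($p = \sqrt{-101 - 4} = \sqrt{-105} = i \sqrt{105} \approx 10.247 i$)
$p - V{\left(v{\left(U{\left(6,K{\left(-2 \right)} \right)} \right)} \right)} = i \sqrt{105} - -14 = i \sqrt{105} + 14 = 14 + i \sqrt{105}$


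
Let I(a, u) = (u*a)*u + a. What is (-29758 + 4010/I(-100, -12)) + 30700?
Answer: 1365499/1450 ≈ 941.72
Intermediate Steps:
I(a, u) = a + a*u² (I(a, u) = (a*u)*u + a = a*u² + a = a + a*u²)
(-29758 + 4010/I(-100, -12)) + 30700 = (-29758 + 4010/((-100*(1 + (-12)²)))) + 30700 = (-29758 + 4010/((-100*(1 + 144)))) + 30700 = (-29758 + 4010/((-100*145))) + 30700 = (-29758 + 4010/(-14500)) + 30700 = (-29758 + 4010*(-1/14500)) + 30700 = (-29758 - 401/1450) + 30700 = -43149501/1450 + 30700 = 1365499/1450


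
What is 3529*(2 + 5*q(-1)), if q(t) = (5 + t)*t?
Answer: -63522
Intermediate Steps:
q(t) = t*(5 + t)
3529*(2 + 5*q(-1)) = 3529*(2 + 5*(-(5 - 1))) = 3529*(2 + 5*(-1*4)) = 3529*(2 + 5*(-4)) = 3529*(2 - 20) = 3529*(-18) = -63522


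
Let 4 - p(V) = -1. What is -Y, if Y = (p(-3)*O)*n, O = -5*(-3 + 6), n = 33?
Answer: 2475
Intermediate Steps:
p(V) = 5 (p(V) = 4 - 1*(-1) = 4 + 1 = 5)
O = -15 (O = -5*3 = -15)
Y = -2475 (Y = (5*(-15))*33 = -75*33 = -2475)
-Y = -1*(-2475) = 2475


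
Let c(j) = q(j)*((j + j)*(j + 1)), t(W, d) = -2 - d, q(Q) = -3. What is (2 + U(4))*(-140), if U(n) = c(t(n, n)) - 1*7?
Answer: 25900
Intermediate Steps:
c(j) = -6*j*(1 + j) (c(j) = -3*(j + j)*(j + 1) = -3*2*j*(1 + j) = -6*j*(1 + j))
U(n) = -7 - 6*(-1 - n)*(-2 - n) (U(n) = -6*(-2 - n)*(1 + (-2 - n)) - 1*7 = -6*(-2 - n)*(-1 - n) - 7 = -6*(-1 - n)*(-2 - n) - 7 = -7 - 6*(-1 - n)*(-2 - n))
(2 + U(4))*(-140) = (2 + (-7 - 6*(1 + 4)*(2 + 4)))*(-140) = (2 + (-7 - 6*5*6))*(-140) = (2 + (-7 - 180))*(-140) = (2 - 187)*(-140) = -185*(-140) = 25900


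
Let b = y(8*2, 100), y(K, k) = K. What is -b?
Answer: -16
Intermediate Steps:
b = 16 (b = 8*2 = 16)
-b = -1*16 = -16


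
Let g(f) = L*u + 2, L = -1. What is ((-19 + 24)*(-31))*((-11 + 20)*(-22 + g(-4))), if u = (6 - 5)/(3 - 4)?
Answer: 26505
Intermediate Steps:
u = -1 (u = 1/(-1) = 1*(-1) = -1)
g(f) = 3 (g(f) = -1*(-1) + 2 = 1 + 2 = 3)
((-19 + 24)*(-31))*((-11 + 20)*(-22 + g(-4))) = ((-19 + 24)*(-31))*((-11 + 20)*(-22 + 3)) = (5*(-31))*(9*(-19)) = -155*(-171) = 26505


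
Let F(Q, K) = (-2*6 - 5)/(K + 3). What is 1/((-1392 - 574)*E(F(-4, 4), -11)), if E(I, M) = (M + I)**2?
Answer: -49/17371576 ≈ -2.8207e-6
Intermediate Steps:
F(Q, K) = -17/(3 + K) (F(Q, K) = (-12 - 5)/(3 + K) = -17/(3 + K))
E(I, M) = (I + M)**2
1/((-1392 - 574)*E(F(-4, 4), -11)) = 1/((-1392 - 574)*(-17/(3 + 4) - 11)**2) = 1/(-1966*(-17/7 - 11)**2) = 1/(-1966*(-94/7)**2) = 1/(-1966*8836/49) = 1/(-17371576/49) = -49/17371576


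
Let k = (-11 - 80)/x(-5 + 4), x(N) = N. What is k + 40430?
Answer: 40521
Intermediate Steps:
k = 91 (k = (-11 - 80)/(-5 + 4) = -91/(-1) = -91*(-1) = 91)
k + 40430 = 91 + 40430 = 40521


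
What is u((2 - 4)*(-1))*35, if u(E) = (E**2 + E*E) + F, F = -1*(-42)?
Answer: 1750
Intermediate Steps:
F = 42
u(E) = 42 + 2*E**2 (u(E) = (E**2 + E*E) + 42 = (E**2 + E**2) + 42 = 2*E**2 + 42 = 42 + 2*E**2)
u((2 - 4)*(-1))*35 = (42 + 2*((2 - 4)*(-1))**2)*35 = (42 + 2*(-2*(-1))**2)*35 = (42 + 2*2**2)*35 = (42 + 2*4)*35 = (42 + 8)*35 = 50*35 = 1750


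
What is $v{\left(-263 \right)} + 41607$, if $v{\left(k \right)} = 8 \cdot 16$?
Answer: $41735$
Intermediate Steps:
$v{\left(k \right)} = 128$
$v{\left(-263 \right)} + 41607 = 128 + 41607 = 41735$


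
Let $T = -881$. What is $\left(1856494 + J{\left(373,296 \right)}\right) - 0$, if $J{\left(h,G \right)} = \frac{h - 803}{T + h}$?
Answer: $\frac{471549691}{254} \approx 1.8565 \cdot 10^{6}$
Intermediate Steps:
$J{\left(h,G \right)} = \frac{-803 + h}{-881 + h}$ ($J{\left(h,G \right)} = \frac{h - 803}{-881 + h} = \frac{-803 + h}{-881 + h}$)
$\left(1856494 + J{\left(373,296 \right)}\right) - 0 = \left(1856494 + \frac{-803 + 373}{-881 + 373}\right) - 0 = \left(1856494 + \frac{1}{-508} \left(-430\right)\right) + 0 = \left(1856494 - - \frac{215}{254}\right) + 0 = \left(1856494 + \frac{215}{254}\right) + 0 = \frac{471549691}{254} + 0 = \frac{471549691}{254}$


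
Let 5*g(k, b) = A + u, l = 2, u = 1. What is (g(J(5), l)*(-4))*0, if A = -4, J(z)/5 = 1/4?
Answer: 0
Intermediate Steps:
J(z) = 5/4
g(k, b) = -⅗ (g(k, b) = (-4 + 1)/5 = (⅕)*(-3) = -⅗)
(g(J(5), l)*(-4))*0 = -⅗*(-4)*0 = (12/5)*0 = 0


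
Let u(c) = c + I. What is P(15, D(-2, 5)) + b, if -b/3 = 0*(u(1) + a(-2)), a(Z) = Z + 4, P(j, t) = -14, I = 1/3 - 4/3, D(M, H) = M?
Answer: -14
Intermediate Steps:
I = -1 (I = 1*(⅓) - 4*⅓ = ⅓ - 4/3 = -1)
a(Z) = 4 + Z
u(c) = -1 + c (u(c) = c - 1 = -1 + c)
b = 0 (b = -0*((-1 + 1) + (4 - 2)) = -0*(0 + 2) = -0*2 = -3*0 = 0)
P(15, D(-2, 5)) + b = -14 + 0 = -14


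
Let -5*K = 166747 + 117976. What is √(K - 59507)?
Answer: I*√2911290/5 ≈ 341.25*I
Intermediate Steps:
K = -284723/5 (K = -(166747 + 117976)/5 = -⅕*284723 = -284723/5 ≈ -56945.)
√(K - 59507) = √(-284723/5 - 59507) = √(-582258/5) = I*√2911290/5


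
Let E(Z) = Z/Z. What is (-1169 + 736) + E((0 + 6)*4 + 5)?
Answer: -432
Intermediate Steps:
E(Z) = 1
(-1169 + 736) + E((0 + 6)*4 + 5) = (-1169 + 736) + 1 = -433 + 1 = -432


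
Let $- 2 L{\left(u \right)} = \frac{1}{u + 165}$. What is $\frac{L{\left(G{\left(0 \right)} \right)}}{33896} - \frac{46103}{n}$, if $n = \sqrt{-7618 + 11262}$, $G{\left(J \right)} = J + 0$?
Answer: $- \frac{1}{11185680} - \frac{46103 \sqrt{911}}{1822} \approx -763.73$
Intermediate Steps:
$G{\left(J \right)} = J$
$L{\left(u \right)} = - \frac{1}{2 \left(165 + u\right)}$ ($L{\left(u \right)} = - \frac{1}{2 \left(u + 165\right)} = - \frac{1}{2 \left(165 + u\right)}$)
$n = 2 \sqrt{911}$ ($n = \sqrt{3644} = 2 \sqrt{911} \approx 60.366$)
$\frac{L{\left(G{\left(0 \right)} \right)}}{33896} - \frac{46103}{n} = \frac{\left(-1\right) \frac{1}{330 + 2 \cdot 0}}{33896} - \frac{46103}{2 \sqrt{911}} = - \frac{1}{330 + 0} \cdot \frac{1}{33896} - 46103 \frac{\sqrt{911}}{1822} = - \frac{1}{330} \cdot \frac{1}{33896} - \frac{46103 \sqrt{911}}{1822} = \left(-1\right) \frac{1}{330} \cdot \frac{1}{33896} - \frac{46103 \sqrt{911}}{1822} = \left(- \frac{1}{330}\right) \frac{1}{33896} - \frac{46103 \sqrt{911}}{1822} = - \frac{1}{11185680} - \frac{46103 \sqrt{911}}{1822}$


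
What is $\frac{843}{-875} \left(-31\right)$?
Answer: $\frac{26133}{875} \approx 29.866$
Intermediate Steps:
$\frac{843}{-875} \left(-31\right) = 843 \left(- \frac{1}{875}\right) \left(-31\right) = \left(- \frac{843}{875}\right) \left(-31\right) = \frac{26133}{875}$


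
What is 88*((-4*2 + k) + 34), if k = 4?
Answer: 2640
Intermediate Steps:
88*((-4*2 + k) + 34) = 88*((-4*2 + 4) + 34) = 88*((-8 + 4) + 34) = 88*(-4 + 34) = 88*30 = 2640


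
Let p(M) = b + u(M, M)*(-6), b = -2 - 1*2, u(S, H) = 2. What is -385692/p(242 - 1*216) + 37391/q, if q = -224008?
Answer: 5399843455/224008 ≈ 24106.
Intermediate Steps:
b = -4 (b = -2 - 2 = -4)
p(M) = -16 (p(M) = -4 + 2*(-6) = -4 - 12 = -16)
-385692/p(242 - 1*216) + 37391/q = -385692/(-16) + 37391/(-224008) = -385692*(-1/16) + 37391*(-1/224008) = 96423/4 - 37391/224008 = 5399843455/224008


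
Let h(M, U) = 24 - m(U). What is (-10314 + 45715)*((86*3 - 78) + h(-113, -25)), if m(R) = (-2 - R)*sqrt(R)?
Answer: 7221804 - 4071115*I ≈ 7.2218e+6 - 4.0711e+6*I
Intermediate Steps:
m(R) = sqrt(R)*(-2 - R)
h(M, U) = 24 - sqrt(U)*(-2 - U)
(-10314 + 45715)*((86*3 - 78) + h(-113, -25)) = (-10314 + 45715)*((86*3 - 78) + (24 + sqrt(-25)*(2 - 25))) = 35401*((258 - 78) + (24 + (5*I)*(-23))) = 35401*(180 + (24 - 115*I)) = 35401*(204 - 115*I) = 7221804 - 4071115*I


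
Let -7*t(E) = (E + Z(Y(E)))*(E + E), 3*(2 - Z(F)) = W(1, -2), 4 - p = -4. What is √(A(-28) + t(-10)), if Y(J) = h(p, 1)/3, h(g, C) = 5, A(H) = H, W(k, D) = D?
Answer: 2*I*√5397/21 ≈ 6.9966*I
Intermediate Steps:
p = 8 (p = 4 - 1*(-4) = 4 + 4 = 8)
Y(J) = 5/3
Z(F) = 8/3 (Z(F) = 2 - ⅓*(-2) = 2 + ⅔ = 8/3)
t(E) = -2*E*(8/3 + E)/7 (t(E) = -(E + 8/3)*(E + E)/7 = -(8/3 + E)*2*E/7 = -2*E*(8/3 + E)/7)
√(A(-28) + t(-10)) = √(-28 - 2/21*(-10)*(8 + 3*(-10))) = √(-28 - 2/21*(-10)*(8 - 30)) = √(-28 - 2/21*(-10)*(-22)) = √(-28 - 440/21) = √(-1028/21) = 2*I*√5397/21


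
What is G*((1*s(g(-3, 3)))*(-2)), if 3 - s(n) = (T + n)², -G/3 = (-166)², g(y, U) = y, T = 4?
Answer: 330672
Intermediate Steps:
G = -82668 (G = -3*(-166)² = -3*27556 = -82668)
s(n) = 3 - (4 + n)²
G*((1*s(g(-3, 3)))*(-2)) = -82668*1*(3 - (4 - 3)²)*(-2) = -82668*1*(3 - 1*1²)*(-2) = -82668*1*(3 - 1*1)*(-2) = -82668*1*(3 - 1)*(-2) = -82668*1*2*(-2) = -165336*(-2) = -82668*(-4) = 330672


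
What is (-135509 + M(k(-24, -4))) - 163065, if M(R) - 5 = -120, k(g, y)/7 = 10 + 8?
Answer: -298689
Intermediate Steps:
k(g, y) = 126 (k(g, y) = 7*(10 + 8) = 7*18 = 126)
M(R) = -115 (M(R) = 5 - 120 = -115)
(-135509 + M(k(-24, -4))) - 163065 = (-135509 - 115) - 163065 = -135624 - 163065 = -298689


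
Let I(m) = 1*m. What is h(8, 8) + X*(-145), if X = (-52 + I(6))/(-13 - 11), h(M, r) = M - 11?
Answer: -3371/12 ≈ -280.92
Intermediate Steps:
I(m) = m
h(M, r) = -11 + M
X = 23/12 (X = (-52 + 6)/(-13 - 11) = -46/(-24) = -46*(-1/24) = 23/12 ≈ 1.9167)
h(8, 8) + X*(-145) = (-11 + 8) + (23/12)*(-145) = -3 - 3335/12 = -3371/12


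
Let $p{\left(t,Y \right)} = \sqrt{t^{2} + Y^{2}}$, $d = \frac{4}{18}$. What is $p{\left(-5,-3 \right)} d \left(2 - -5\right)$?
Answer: $\frac{14 \sqrt{34}}{9} \approx 9.0704$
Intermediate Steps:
$d = \frac{2}{9}$ ($d = 4 \cdot \frac{1}{18} = \frac{2}{9} \approx 0.22222$)
$p{\left(t,Y \right)} = \sqrt{Y^{2} + t^{2}}$
$p{\left(-5,-3 \right)} d \left(2 - -5\right) = \sqrt{\left(-3\right)^{2} + \left(-5\right)^{2}} \cdot \frac{2}{9} \left(2 - -5\right) = \sqrt{9 + 25} \cdot \frac{2}{9} \left(2 + 5\right) = \sqrt{34} \cdot \frac{2}{9} \cdot 7 = \frac{2 \sqrt{34}}{9} \cdot 7 = \frac{14 \sqrt{34}}{9}$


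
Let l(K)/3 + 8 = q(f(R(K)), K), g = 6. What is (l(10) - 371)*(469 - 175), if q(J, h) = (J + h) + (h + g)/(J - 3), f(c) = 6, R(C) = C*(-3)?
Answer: -97314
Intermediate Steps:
R(C) = -3*C
q(J, h) = J + h + (6 + h)/(-3 + J) (q(J, h) = (J + h) + (h + 6)/(J - 3) = (J + h) + (6 + h)/(-3 + J) = J + h + (6 + h)/(-3 + J))
l(K) = 4*K (l(K) = -24 + 3*((6 + 6² - 3*6 - 2*K + 6*K)/(-3 + 6)) = -24 + 3*((6 + 36 - 18 - 2*K + 6*K)/3) = -24 + 3*((24 + 4*K)/3) = -24 + 3*(8 + 4*K/3) = -24 + (24 + 4*K) = 4*K)
(l(10) - 371)*(469 - 175) = (4*10 - 371)*(469 - 175) = (40 - 371)*294 = -331*294 = -97314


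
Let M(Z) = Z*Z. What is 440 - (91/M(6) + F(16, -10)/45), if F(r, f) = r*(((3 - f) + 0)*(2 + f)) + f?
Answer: 85441/180 ≈ 474.67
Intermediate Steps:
F(r, f) = f + r*(2 + f)*(3 - f) (F(r, f) = r*((3 - f)*(2 + f)) + f = r*((2 + f)*(3 - f)) + f = r*(2 + f)*(3 - f) + f = f + r*(2 + f)*(3 - f))
M(Z) = Z²
440 - (91/M(6) + F(16, -10)/45) = 440 - (91/(6²) + (-10 + 6*16 - 10*16 - 1*16*(-10)²)/45) = 440 - (91/36 + (-10 + 96 - 160 - 1*16*100)*(1/45)) = 440 - (91*(1/36) + (-10 + 96 - 160 - 1600)*(1/45)) = 440 - (91/36 - 1674*1/45) = 440 - (91/36 - 186/5) = 440 - 1*(-6241/180) = 440 + 6241/180 = 85441/180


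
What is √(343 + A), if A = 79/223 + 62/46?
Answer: √9067954033/5129 ≈ 18.566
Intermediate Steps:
A = 8730/5129 (A = 79*(1/223) + 62*(1/46) = 79/223 + 31/23 = 8730/5129 ≈ 1.7021)
√(343 + A) = √(343 + 8730/5129) = √(1767977/5129) = √9067954033/5129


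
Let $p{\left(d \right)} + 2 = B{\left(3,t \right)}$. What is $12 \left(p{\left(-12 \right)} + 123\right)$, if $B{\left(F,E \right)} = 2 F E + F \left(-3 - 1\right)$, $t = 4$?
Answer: $1596$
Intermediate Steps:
$B{\left(F,E \right)} = - 4 F + 2 E F$ ($B{\left(F,E \right)} = 2 E F + F \left(-4\right) = 2 E F - 4 F = - 4 F + 2 E F$)
$p{\left(d \right)} = 10$ ($p{\left(d \right)} = -2 + 2 \cdot 3 \left(-2 + 4\right) = -2 + 2 \cdot 3 \cdot 2 = -2 + 12 = 10$)
$12 \left(p{\left(-12 \right)} + 123\right) = 12 \left(10 + 123\right) = 12 \cdot 133 = 1596$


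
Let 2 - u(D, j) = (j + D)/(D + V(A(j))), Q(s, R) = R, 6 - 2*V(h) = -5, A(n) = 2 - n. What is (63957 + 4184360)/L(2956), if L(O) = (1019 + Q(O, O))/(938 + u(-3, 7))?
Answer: 6644367788/6625 ≈ 1.0029e+6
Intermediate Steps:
V(h) = 11/2 (V(h) = 3 - ½*(-5) = 3 + 5/2 = 11/2)
u(D, j) = 2 - (D + j)/(11/2 + D) (u(D, j) = 2 - (j + D)/(D + 11/2) = 2 - (D + j)/(11/2 + D))
L(O) = 5095/4692 + 5*O/4692 (L(O) = (1019 + O)/(938 + 2*(11 - 3 - 1*7)/(11 + 2*(-3))) = (1019 + O)/(938 + 2*(11 - 3 - 7)/(11 - 6)) = (1019 + O)/(938 + 2*1/5) = (1019 + O)/(938 + 2*(⅕)*1) = (1019 + O)/(938 + ⅖) = (1019 + O)/(4692/5) = (1019 + O)*(5/4692) = 5095/4692 + 5*O/4692)
(63957 + 4184360)/L(2956) = (63957 + 4184360)/(5095/4692 + (5/4692)*2956) = 4248317/(5095/4692 + 3695/1173) = 4248317/(6625/1564) = 4248317*(1564/6625) = 6644367788/6625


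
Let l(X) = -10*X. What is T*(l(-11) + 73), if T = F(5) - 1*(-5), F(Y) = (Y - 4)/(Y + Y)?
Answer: 9333/10 ≈ 933.30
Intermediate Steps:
F(Y) = (-4 + Y)/(2*Y) (F(Y) = (-4 + Y)/((2*Y)) = (-4 + Y)*(1/(2*Y)) = (-4 + Y)/(2*Y))
T = 51/10 (T = (1/2)*(-4 + 5)/5 - 1*(-5) = (1/2)*(1/5)*1 + 5 = 1/10 + 5 = 51/10 ≈ 5.1000)
T*(l(-11) + 73) = 51*(-10*(-11) + 73)/10 = 51*(110 + 73)/10 = (51/10)*183 = 9333/10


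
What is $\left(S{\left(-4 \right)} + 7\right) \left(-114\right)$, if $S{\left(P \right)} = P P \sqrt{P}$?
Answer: $-798 - 3648 i \approx -798.0 - 3648.0 i$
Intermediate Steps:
$S{\left(P \right)} = P^{\frac{5}{2}}$ ($S{\left(P \right)} = P^{2} \sqrt{P} = P^{\frac{5}{2}}$)
$\left(S{\left(-4 \right)} + 7\right) \left(-114\right) = \left(\left(-4\right)^{\frac{5}{2}} + 7\right) \left(-114\right) = \left(32 i + 7\right) \left(-114\right) = \left(7 + 32 i\right) \left(-114\right) = -798 - 3648 i$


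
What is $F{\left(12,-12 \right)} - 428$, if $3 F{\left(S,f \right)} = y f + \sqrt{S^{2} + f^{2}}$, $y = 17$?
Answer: $-496 + 4 \sqrt{2} \approx -490.34$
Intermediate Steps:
$F{\left(S,f \right)} = \frac{\sqrt{S^{2} + f^{2}}}{3} + \frac{17 f}{3}$ ($F{\left(S,f \right)} = \frac{17 f + \sqrt{S^{2} + f^{2}}}{3} = \frac{\sqrt{S^{2} + f^{2}} + 17 f}{3} = \frac{\sqrt{S^{2} + f^{2}}}{3} + \frac{17 f}{3}$)
$F{\left(12,-12 \right)} - 428 = \left(\frac{\sqrt{12^{2} + \left(-12\right)^{2}}}{3} + \frac{17}{3} \left(-12\right)\right) - 428 = \left(\frac{\sqrt{144 + 144}}{3} - 68\right) - 428 = \left(\frac{\sqrt{288}}{3} - 68\right) - 428 = \left(\frac{12 \sqrt{2}}{3} - 68\right) - 428 = \left(4 \sqrt{2} - 68\right) - 428 = \left(-68 + 4 \sqrt{2}\right) - 428 = -496 + 4 \sqrt{2}$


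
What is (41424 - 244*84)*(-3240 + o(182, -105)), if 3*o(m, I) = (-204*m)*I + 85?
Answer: 27128303680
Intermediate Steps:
o(m, I) = 85/3 - 68*I*m (o(m, I) = ((-204*m)*I + 85)/3 = (-204*I*m + 85)/3 = (85 - 204*I*m)/3 = 85/3 - 68*I*m)
(41424 - 244*84)*(-3240 + o(182, -105)) = (41424 - 244*84)*(-3240 + (85/3 - 68*(-105)*182)) = (41424 - 20496)*(-3240 + (85/3 + 1299480)) = 20928*(-3240 + 3898525/3) = 20928*(3888805/3) = 27128303680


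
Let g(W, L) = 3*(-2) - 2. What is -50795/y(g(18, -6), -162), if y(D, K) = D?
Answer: 50795/8 ≈ 6349.4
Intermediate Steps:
g(W, L) = -8 (g(W, L) = -6 - 2 = -8)
-50795/y(g(18, -6), -162) = -50795/(-8) = -50795*(-⅛) = 50795/8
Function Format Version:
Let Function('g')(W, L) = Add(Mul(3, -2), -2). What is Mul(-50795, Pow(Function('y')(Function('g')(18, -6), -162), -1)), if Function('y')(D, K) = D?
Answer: Rational(50795, 8) ≈ 6349.4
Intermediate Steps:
Function('g')(W, L) = -8 (Function('g')(W, L) = Add(-6, -2) = -8)
Mul(-50795, Pow(Function('y')(Function('g')(18, -6), -162), -1)) = Mul(-50795, Pow(-8, -1)) = Mul(-50795, Rational(-1, 8)) = Rational(50795, 8)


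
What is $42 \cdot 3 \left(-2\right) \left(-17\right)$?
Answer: $4284$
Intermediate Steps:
$42 \cdot 3 \left(-2\right) \left(-17\right) = 42 \left(-6\right) \left(-17\right) = \left(-252\right) \left(-17\right) = 4284$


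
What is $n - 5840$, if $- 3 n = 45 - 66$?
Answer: $-5833$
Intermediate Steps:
$n = 7$ ($n = - \frac{45 - 66}{3} = \left(- \frac{1}{3}\right) \left(-21\right) = 7$)
$n - 5840 = 7 - 5840 = -5833$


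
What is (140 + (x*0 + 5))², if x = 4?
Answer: 21025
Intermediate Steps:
(140 + (x*0 + 5))² = (140 + (4*0 + 5))² = (140 + (0 + 5))² = (140 + 5)² = 145² = 21025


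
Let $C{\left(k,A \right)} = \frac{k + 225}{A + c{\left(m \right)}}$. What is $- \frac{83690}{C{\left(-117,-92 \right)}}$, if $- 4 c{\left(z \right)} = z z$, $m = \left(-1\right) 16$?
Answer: $\frac{1087970}{9} \approx 1.2089 \cdot 10^{5}$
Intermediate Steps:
$m = -16$
$c{\left(z \right)} = - \frac{z^{2}}{4}$ ($c{\left(z \right)} = - \frac{z z}{4} = - \frac{z^{2}}{4}$)
$C{\left(k,A \right)} = \frac{225 + k}{-64 + A}$ ($C{\left(k,A \right)} = \frac{k + 225}{A - \frac{\left(-16\right)^{2}}{4}} = \frac{225 + k}{A - 64} = \frac{225 + k}{-64 + A}$)
$- \frac{83690}{C{\left(-117,-92 \right)}} = - \frac{83690}{\frac{1}{-64 - 92} \left(225 - 117\right)} = - \frac{83690}{\frac{1}{-156} \cdot 108} = - \frac{83690}{\left(- \frac{1}{156}\right) 108} = - \frac{83690}{- \frac{9}{13}} = \left(-83690\right) \left(- \frac{13}{9}\right) = \frac{1087970}{9}$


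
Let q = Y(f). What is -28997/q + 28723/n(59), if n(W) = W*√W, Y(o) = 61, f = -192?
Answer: -28997/61 + 28723*√59/3481 ≈ -411.98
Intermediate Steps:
q = 61
n(W) = W^(3/2)
-28997/q + 28723/n(59) = -28997/61 + 28723/(59^(3/2)) = -28997*1/61 + 28723/((59*√59)) = -28997/61 + 28723*(√59/3481) = -28997/61 + 28723*√59/3481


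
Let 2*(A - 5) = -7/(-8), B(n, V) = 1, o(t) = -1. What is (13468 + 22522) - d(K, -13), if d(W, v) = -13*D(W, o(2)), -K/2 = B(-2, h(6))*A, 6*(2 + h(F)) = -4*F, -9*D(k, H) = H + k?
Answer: 2592515/72 ≈ 36007.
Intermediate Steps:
D(k, H) = -H/9 - k/9 (D(k, H) = -(H + k)/9 = -H/9 - k/9)
h(F) = -2 - 2*F/3 (h(F) = -2 + (-4*F)/6 = -2 - 2*F/3)
A = 87/16 (A = 5 + (-7/(-8))/2 = 5 + (-7*(-1/8))/2 = 5 + (1/2)*(7/8) = 5 + 7/16 = 87/16 ≈ 5.4375)
K = -87/8 (K = -2*87/16 = -87/8 ≈ -10.875)
d(W, v) = -13/9 + 13*W/9 (d(W, v) = -13*(-1/9*(-1) - W/9) = -13*(1/9 - W/9) = -13/9 + 13*W/9)
(13468 + 22522) - d(K, -13) = (13468 + 22522) - (-13/9 + (13/9)*(-87/8)) = 35990 - (-13/9 - 377/24) = 35990 - 1*(-1235/72) = 35990 + 1235/72 = 2592515/72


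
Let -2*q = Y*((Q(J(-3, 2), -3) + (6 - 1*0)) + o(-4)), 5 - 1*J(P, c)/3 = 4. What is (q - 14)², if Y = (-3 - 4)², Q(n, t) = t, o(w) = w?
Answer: 441/4 ≈ 110.25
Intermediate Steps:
J(P, c) = 3 (J(P, c) = 15 - 3*4 = 15 - 12 = 3)
Y = 49 (Y = (-7)² = 49)
q = 49/2 (q = -49*((-3 + (6 - 1*0)) - 4)/2 = -49*((-3 + (6 + 0)) - 4)/2 = -49*((-3 + 6) - 4)/2 = -49*(3 - 4)/2 = -49*(-1)/2 = -½*(-49) = 49/2 ≈ 24.500)
(q - 14)² = (49/2 - 14)² = (21/2)² = 441/4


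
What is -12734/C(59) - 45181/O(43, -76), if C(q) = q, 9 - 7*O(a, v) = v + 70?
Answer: -18850763/885 ≈ -21300.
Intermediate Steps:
O(a, v) = -61/7 - v/7 (O(a, v) = 9/7 - (v + 70)/7 = 9/7 - (70 + v)/7 = 9/7 + (-10 - v/7) = -61/7 - v/7)
-12734/C(59) - 45181/O(43, -76) = -12734/59 - 45181/(-61/7 - ⅐*(-76)) = -12734*1/59 - 45181/(-61/7 + 76/7) = -12734/59 - 45181/15/7 = -12734/59 - 45181*7/15 = -12734/59 - 316267/15 = -18850763/885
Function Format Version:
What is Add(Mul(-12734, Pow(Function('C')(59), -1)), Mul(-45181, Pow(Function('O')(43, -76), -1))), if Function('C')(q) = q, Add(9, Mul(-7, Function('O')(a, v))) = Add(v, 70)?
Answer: Rational(-18850763, 885) ≈ -21300.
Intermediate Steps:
Function('O')(a, v) = Add(Rational(-61, 7), Mul(Rational(-1, 7), v)) (Function('O')(a, v) = Add(Rational(9, 7), Mul(Rational(-1, 7), Add(v, 70))) = Add(Rational(9, 7), Mul(Rational(-1, 7), Add(70, v))) = Add(Rational(9, 7), Add(-10, Mul(Rational(-1, 7), v))) = Add(Rational(-61, 7), Mul(Rational(-1, 7), v)))
Add(Mul(-12734, Pow(Function('C')(59), -1)), Mul(-45181, Pow(Function('O')(43, -76), -1))) = Add(Mul(-12734, Pow(59, -1)), Mul(-45181, Pow(Add(Rational(-61, 7), Mul(Rational(-1, 7), -76)), -1))) = Add(Mul(-12734, Rational(1, 59)), Mul(-45181, Pow(Add(Rational(-61, 7), Rational(76, 7)), -1))) = Add(Rational(-12734, 59), Mul(-45181, Pow(Rational(15, 7), -1))) = Add(Rational(-12734, 59), Mul(-45181, Rational(7, 15))) = Add(Rational(-12734, 59), Rational(-316267, 15)) = Rational(-18850763, 885)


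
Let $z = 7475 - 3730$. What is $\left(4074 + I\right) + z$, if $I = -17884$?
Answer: $-10065$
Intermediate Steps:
$z = 3745$
$\left(4074 + I\right) + z = \left(4074 - 17884\right) + 3745 = -13810 + 3745 = -10065$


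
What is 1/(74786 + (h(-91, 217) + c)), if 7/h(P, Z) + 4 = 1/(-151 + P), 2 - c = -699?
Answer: 969/73145209 ≈ 1.3248e-5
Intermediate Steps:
c = 701 (c = 2 - 1*(-699) = 2 + 699 = 701)
h(P, Z) = 7/(-4 + 1/(-151 + P))
1/(74786 + (h(-91, 217) + c)) = 1/(74786 + (7*(151 - 1*(-91))/(-605 + 4*(-91)) + 701)) = 1/(74786 + (7*(151 + 91)/(-605 - 364) + 701)) = 1/(74786 + (7*242/(-969) + 701)) = 1/(74786 + (7*(-1/969)*242 + 701)) = 1/(74786 + (-1694/969 + 701)) = 1/(74786 + 677575/969) = 1/(73145209/969) = 969/73145209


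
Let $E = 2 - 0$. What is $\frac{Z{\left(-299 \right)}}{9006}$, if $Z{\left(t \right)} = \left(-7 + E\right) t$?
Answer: $\frac{1495}{9006} \approx 0.166$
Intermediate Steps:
$E = 2$ ($E = 2 + 0 = 2$)
$Z{\left(t \right)} = - 5 t$ ($Z{\left(t \right)} = \left(-7 + 2\right) t = - 5 t$)
$\frac{Z{\left(-299 \right)}}{9006} = \frac{\left(-5\right) \left(-299\right)}{9006} = 1495 \cdot \frac{1}{9006} = \frac{1495}{9006}$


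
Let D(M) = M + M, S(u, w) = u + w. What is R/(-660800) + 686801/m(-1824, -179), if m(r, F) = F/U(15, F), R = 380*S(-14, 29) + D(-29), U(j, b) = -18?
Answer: 583506057463/8448800 ≈ 69064.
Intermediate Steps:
D(M) = 2*M
R = 5642 (R = 380*(-14 + 29) + 2*(-29) = 380*15 - 58 = 5700 - 58 = 5642)
m(r, F) = -F/18 (m(r, F) = F/(-18) = F*(-1/18) = -F/18)
R/(-660800) + 686801/m(-1824, -179) = 5642/(-660800) + 686801/((-1/18*(-179))) = 5642*(-1/660800) + 686801/(179/18) = -403/47200 + 686801*(18/179) = -403/47200 + 12362418/179 = 583506057463/8448800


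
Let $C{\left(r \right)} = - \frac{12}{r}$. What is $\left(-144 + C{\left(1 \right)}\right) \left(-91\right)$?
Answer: $14196$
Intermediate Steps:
$\left(-144 + C{\left(1 \right)}\right) \left(-91\right) = \left(-144 - \frac{12}{1}\right) \left(-91\right) = \left(-144 - 12\right) \left(-91\right) = \left(-156\right) \left(-91\right) = 14196$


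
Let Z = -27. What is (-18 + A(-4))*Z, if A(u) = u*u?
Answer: 54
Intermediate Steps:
A(u) = u**2
(-18 + A(-4))*Z = (-18 + (-4)**2)*(-27) = (-18 + 16)*(-27) = -2*(-27) = 54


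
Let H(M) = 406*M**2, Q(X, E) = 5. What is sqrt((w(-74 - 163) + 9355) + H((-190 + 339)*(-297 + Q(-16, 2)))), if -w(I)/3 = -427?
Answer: 2*sqrt(192134028155) ≈ 8.7666e+5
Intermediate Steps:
w(I) = 1281 (w(I) = -3*(-427) = 1281)
sqrt((w(-74 - 163) + 9355) + H((-190 + 339)*(-297 + Q(-16, 2)))) = sqrt((1281 + 9355) + 406*((-190 + 339)*(-297 + 5))**2) = sqrt(10636 + 406*(149*(-292))**2) = sqrt(10636 + 406*(-43508)**2) = sqrt(10636 + 406*1892946064) = sqrt(10636 + 768536101984) = sqrt(768536112620) = 2*sqrt(192134028155)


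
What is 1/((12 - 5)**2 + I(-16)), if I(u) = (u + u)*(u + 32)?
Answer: -1/463 ≈ -0.0021598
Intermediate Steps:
I(u) = 2*u*(32 + u) (I(u) = (2*u)*(32 + u) = 2*u*(32 + u))
1/((12 - 5)**2 + I(-16)) = 1/((12 - 5)**2 + 2*(-16)*(32 - 16)) = 1/(7**2 + 2*(-16)*16) = 1/(49 - 512) = 1/(-463) = -1/463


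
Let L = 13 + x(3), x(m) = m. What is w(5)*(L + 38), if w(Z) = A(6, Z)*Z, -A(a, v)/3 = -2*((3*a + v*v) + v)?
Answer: 77760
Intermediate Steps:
A(a, v) = 6*v + 6*v² + 18*a (A(a, v) = -(-6)*((3*a + v*v) + v) = -(-6)*((3*a + v²) + v) = -(-6)*((v² + 3*a) + v) = -(-6)*(v + v² + 3*a) = -3*(-6*a - 2*v - 2*v²) = 6*v + 6*v² + 18*a)
w(Z) = Z*(108 + 6*Z + 6*Z²) (w(Z) = (6*Z + 6*Z² + 18*6)*Z = (6*Z + 6*Z² + 108)*Z = (108 + 6*Z + 6*Z²)*Z = Z*(108 + 6*Z + 6*Z²))
L = 16 (L = 13 + 3 = 16)
w(5)*(L + 38) = (6*5*(18 + 5 + 5²))*(16 + 38) = (6*5*(18 + 5 + 25))*54 = (6*5*48)*54 = 1440*54 = 77760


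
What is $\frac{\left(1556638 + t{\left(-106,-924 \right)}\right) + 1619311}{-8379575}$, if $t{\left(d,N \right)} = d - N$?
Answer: $- \frac{3176767}{8379575} \approx -0.37911$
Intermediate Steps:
$\frac{\left(1556638 + t{\left(-106,-924 \right)}\right) + 1619311}{-8379575} = \frac{\left(1556638 - -818\right) + 1619311}{-8379575} = \left(\left(1556638 + \left(-106 + 924\right)\right) + 1619311\right) \left(- \frac{1}{8379575}\right) = \left(\left(1556638 + 818\right) + 1619311\right) \left(- \frac{1}{8379575}\right) = \left(1557456 + 1619311\right) \left(- \frac{1}{8379575}\right) = 3176767 \left(- \frac{1}{8379575}\right) = - \frac{3176767}{8379575}$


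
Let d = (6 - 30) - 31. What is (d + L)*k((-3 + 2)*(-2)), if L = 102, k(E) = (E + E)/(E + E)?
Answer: 47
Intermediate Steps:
k(E) = 1 (k(E) = (2*E)/((2*E)) = (2*E)*(1/(2*E)) = 1)
d = -55 (d = -24 - 31 = -55)
(d + L)*k((-3 + 2)*(-2)) = (-55 + 102)*1 = 47*1 = 47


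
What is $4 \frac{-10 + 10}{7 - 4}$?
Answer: $0$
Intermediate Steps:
$4 \frac{-10 + 10}{7 - 4} = 4 \cdot \frac{0}{3} = 4 \cdot 0 \cdot \frac{1}{3} = 4 \cdot 0 = 0$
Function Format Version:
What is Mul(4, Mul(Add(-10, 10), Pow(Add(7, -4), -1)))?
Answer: 0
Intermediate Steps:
Mul(4, Mul(Add(-10, 10), Pow(Add(7, -4), -1))) = Mul(4, Mul(0, Pow(3, -1))) = Mul(4, Mul(0, Rational(1, 3))) = Mul(4, 0) = 0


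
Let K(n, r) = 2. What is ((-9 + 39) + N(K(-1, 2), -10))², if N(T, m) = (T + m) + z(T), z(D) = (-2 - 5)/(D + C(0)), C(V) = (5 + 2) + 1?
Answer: 45369/100 ≈ 453.69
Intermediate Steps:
C(V) = 8 (C(V) = 7 + 1 = 8)
z(D) = -7/(8 + D) (z(D) = (-2 - 5)/(D + 8) = -7/(8 + D))
N(T, m) = T + m - 7/(8 + T) (N(T, m) = (T + m) - 7/(8 + T) = T + m - 7/(8 + T))
((-9 + 39) + N(K(-1, 2), -10))² = ((-9 + 39) + (-7 + (8 + 2)*(2 - 10))/(8 + 2))² = (30 + (-7 + 10*(-8))/10)² = (30 + (-7 - 80)/10)² = (30 + (⅒)*(-87))² = (30 - 87/10)² = (213/10)² = 45369/100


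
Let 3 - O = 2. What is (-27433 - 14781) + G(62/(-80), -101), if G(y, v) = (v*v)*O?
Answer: -32013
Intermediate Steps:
O = 1 (O = 3 - 1*2 = 3 - 2 = 1)
G(y, v) = v**2 (G(y, v) = (v*v)*1 = v**2*1 = v**2)
(-27433 - 14781) + G(62/(-80), -101) = (-27433 - 14781) + (-101)**2 = -42214 + 10201 = -32013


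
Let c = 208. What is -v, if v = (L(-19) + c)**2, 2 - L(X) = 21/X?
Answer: -16088121/361 ≈ -44565.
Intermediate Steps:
L(X) = 2 - 21/X
v = 16088121/361 (v = ((2 - 21/(-19)) + 208)**2 = ((2 - 21*(-1/19)) + 208)**2 = ((2 + 21/19) + 208)**2 = (59/19 + 208)**2 = (4011/19)**2 = 16088121/361 ≈ 44565.)
-v = -1*16088121/361 = -16088121/361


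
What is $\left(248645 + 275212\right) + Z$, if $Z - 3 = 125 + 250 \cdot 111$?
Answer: $551735$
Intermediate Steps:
$Z = 27878$ ($Z = 3 + \left(125 + 250 \cdot 111\right) = 3 + \left(125 + 27750\right) = 3 + 27875 = 27878$)
$\left(248645 + 275212\right) + Z = \left(248645 + 275212\right) + 27878 = 523857 + 27878 = 551735$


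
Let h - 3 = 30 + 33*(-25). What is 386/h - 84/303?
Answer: -30581/39996 ≈ -0.76460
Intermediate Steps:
h = -792 (h = 3 + (30 + 33*(-25)) = 3 + (30 - 825) = 3 - 795 = -792)
386/h - 84/303 = 386/(-792) - 84/303 = 386*(-1/792) - 84*1/303 = -193/396 - 28/101 = -30581/39996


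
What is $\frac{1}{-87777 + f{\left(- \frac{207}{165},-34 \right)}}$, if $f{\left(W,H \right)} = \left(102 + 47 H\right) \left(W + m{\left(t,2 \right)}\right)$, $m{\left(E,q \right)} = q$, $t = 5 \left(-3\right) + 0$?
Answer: $- \frac{5}{444461} \approx -1.125 \cdot 10^{-5}$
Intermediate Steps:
$t = -15$ ($t = -15 + 0 = -15$)
$f{\left(W,H \right)} = \left(2 + W\right) \left(102 + 47 H\right)$ ($f{\left(W,H \right)} = \left(102 + 47 H\right) \left(W + 2\right) = \left(102 + 47 H\right) \left(2 + W\right) = \left(2 + W\right) \left(102 + 47 H\right)$)
$\frac{1}{-87777 + f{\left(- \frac{207}{165},-34 \right)}} = \frac{1}{-87777 + \left(204 + 94 \left(-34\right) + 102 \left(- \frac{207}{165}\right) + 47 \left(-34\right) \left(- \frac{207}{165}\right)\right)} = \frac{1}{-87777 + \left(204 - 3196 + 102 \left(\left(-207\right) \frac{1}{165}\right) + 47 \left(-34\right) \left(\left(-207\right) \frac{1}{165}\right)\right)} = \frac{1}{-87777 + \left(204 - 3196 + 102 \left(- \frac{69}{55}\right) + 47 \left(-34\right) \left(- \frac{69}{55}\right)\right)} = \frac{1}{-87777 + \left(204 - 3196 - \frac{7038}{55} + \frac{110262}{55}\right)} = \frac{1}{-87777 - \frac{5576}{5}} = \frac{1}{- \frac{444461}{5}} = - \frac{5}{444461}$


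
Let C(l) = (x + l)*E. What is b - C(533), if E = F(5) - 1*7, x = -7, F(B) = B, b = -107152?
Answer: -106100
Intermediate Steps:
E = -2 (E = 5 - 1*7 = 5 - 7 = -2)
C(l) = 14 - 2*l (C(l) = (-7 + l)*(-2) = 14 - 2*l)
b - C(533) = -107152 - (14 - 2*533) = -107152 - (14 - 1066) = -107152 - 1*(-1052) = -107152 + 1052 = -106100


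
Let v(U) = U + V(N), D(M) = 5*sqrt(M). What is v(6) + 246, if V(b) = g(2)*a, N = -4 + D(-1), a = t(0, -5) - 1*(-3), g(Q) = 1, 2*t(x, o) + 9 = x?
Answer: 501/2 ≈ 250.50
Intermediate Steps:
t(x, o) = -9/2 + x/2
a = -3/2 (a = (-9/2 + (1/2)*0) - 1*(-3) = (-9/2 + 0) + 3 = -9/2 + 3 = -3/2 ≈ -1.5000)
N = -4 + 5*I (N = -4 + 5*sqrt(-1) = -4 + 5*I ≈ -4.0 + 5.0*I)
V(b) = -3/2 (V(b) = 1*(-3/2) = -3/2)
v(U) = -3/2 + U (v(U) = U - 3/2 = -3/2 + U)
v(6) + 246 = (-3/2 + 6) + 246 = 9/2 + 246 = 501/2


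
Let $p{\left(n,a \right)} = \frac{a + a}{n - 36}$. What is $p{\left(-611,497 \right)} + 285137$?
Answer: $\frac{184482645}{647} \approx 2.8514 \cdot 10^{5}$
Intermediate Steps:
$p{\left(n,a \right)} = \frac{2 a}{-36 + n}$
$p{\left(-611,497 \right)} + 285137 = 2 \cdot 497 \frac{1}{-36 - 611} + 285137 = 2 \cdot 497 \frac{1}{-647} + 285137 = 2 \cdot 497 \left(- \frac{1}{647}\right) + 285137 = - \frac{994}{647} + 285137 = \frac{184482645}{647}$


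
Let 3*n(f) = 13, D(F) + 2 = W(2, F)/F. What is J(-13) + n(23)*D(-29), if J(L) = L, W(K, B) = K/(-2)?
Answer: -624/29 ≈ -21.517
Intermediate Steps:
W(K, B) = -K/2 (W(K, B) = K*(-½) = -K/2)
D(F) = -2 - 1/F (D(F) = -2 + (-½*2)/F = -2 - 1/F)
n(f) = 13/3 (n(f) = (⅓)*13 = 13/3)
J(-13) + n(23)*D(-29) = -13 + 13*(-2 - 1/(-29))/3 = -13 + 13*(-2 - 1*(-1/29))/3 = -13 + 13*(-2 + 1/29)/3 = -13 + (13/3)*(-57/29) = -13 - 247/29 = -624/29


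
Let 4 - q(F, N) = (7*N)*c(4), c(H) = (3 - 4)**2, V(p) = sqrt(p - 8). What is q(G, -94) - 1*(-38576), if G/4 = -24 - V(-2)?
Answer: 39238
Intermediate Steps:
V(p) = sqrt(-8 + p)
c(H) = 1 (c(H) = (-1)**2 = 1)
G = -96 - 4*I*sqrt(10) (G = 4*(-24 - sqrt(-8 - 2)) = 4*(-24 - sqrt(-10)) = 4*(-24 - I*sqrt(10)) = -96 - 4*I*sqrt(10) ≈ -96.0 - 12.649*I)
q(F, N) = 4 - 7*N
q(G, -94) - 1*(-38576) = (4 - 7*(-94)) - 1*(-38576) = (4 + 658) + 38576 = 662 + 38576 = 39238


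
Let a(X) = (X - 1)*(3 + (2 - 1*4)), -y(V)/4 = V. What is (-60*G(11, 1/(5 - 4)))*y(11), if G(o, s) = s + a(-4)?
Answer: -10560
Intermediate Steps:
y(V) = -4*V
a(X) = -1 + X (a(X) = (-1 + X)*(3 + (2 - 4)) = (-1 + X)*(3 - 2) = (-1 + X)*1 = -1 + X)
G(o, s) = -5 + s (G(o, s) = s + (-1 - 4) = s - 5 = -5 + s)
(-60*G(11, 1/(5 - 4)))*y(11) = (-60*(-5 + 1/(5 - 4)))*(-4*11) = -60*(-5 + 1/1)*(-44) = -60*(-5 + 1)*(-44) = -60*(-4)*(-44) = 240*(-44) = -10560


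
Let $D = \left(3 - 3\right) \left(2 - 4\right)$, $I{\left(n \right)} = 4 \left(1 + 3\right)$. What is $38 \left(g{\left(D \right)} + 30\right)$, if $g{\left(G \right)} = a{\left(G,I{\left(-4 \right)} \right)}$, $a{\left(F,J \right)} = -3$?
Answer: $1026$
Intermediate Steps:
$I{\left(n \right)} = 16$ ($I{\left(n \right)} = 4 \cdot 4 = 16$)
$D = 0$ ($D = 0 \left(-2\right) = 0$)
$g{\left(G \right)} = -3$
$38 \left(g{\left(D \right)} + 30\right) = 38 \left(-3 + 30\right) = 38 \cdot 27 = 1026$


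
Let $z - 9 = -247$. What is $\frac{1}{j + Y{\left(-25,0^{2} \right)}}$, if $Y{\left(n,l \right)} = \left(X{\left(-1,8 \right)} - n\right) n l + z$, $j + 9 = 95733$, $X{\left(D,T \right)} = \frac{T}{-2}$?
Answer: $\frac{1}{95486} \approx 1.0473 \cdot 10^{-5}$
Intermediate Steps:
$X{\left(D,T \right)} = - \frac{T}{2}$ ($X{\left(D,T \right)} = T \left(- \frac{1}{2}\right) = - \frac{T}{2}$)
$z = -238$ ($z = 9 - 247 = -238$)
$j = 95724$ ($j = -9 + 95733 = 95724$)
$Y{\left(n,l \right)} = -238 + l n \left(-4 - n\right)$ ($Y{\left(n,l \right)} = \left(\left(- \frac{1}{2}\right) 8 - n\right) n l - 238 = \left(-4 - n\right) n l - 238 = n \left(-4 - n\right) l - 238 = l n \left(-4 - n\right) - 238 = -238 + l n \left(-4 - n\right)$)
$\frac{1}{j + Y{\left(-25,0^{2} \right)}} = \frac{1}{95724 - \left(238 + 0^{2} \left(-25\right)^{2} + 4 \cdot 0^{2} \left(-25\right)\right)} = \frac{1}{95724 - 238} = \frac{1}{95486}$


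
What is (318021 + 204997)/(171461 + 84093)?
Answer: 261509/127777 ≈ 2.0466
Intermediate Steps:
(318021 + 204997)/(171461 + 84093) = 523018/255554 = 523018*(1/255554) = 261509/127777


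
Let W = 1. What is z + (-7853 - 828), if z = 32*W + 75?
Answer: -8574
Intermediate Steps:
z = 107 (z = 32*1 + 75 = 32 + 75 = 107)
z + (-7853 - 828) = 107 + (-7853 - 828) = 107 - 8681 = -8574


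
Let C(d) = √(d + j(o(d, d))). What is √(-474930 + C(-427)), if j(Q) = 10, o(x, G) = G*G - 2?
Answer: √(-474930 + I*√417) ≈ 0.01 + 689.15*I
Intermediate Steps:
o(x, G) = -2 + G² (o(x, G) = G² - 2 = -2 + G²)
C(d) = √(10 + d) (C(d) = √(d + 10) = √(10 + d))
√(-474930 + C(-427)) = √(-474930 + √(10 - 427)) = √(-474930 + √(-417)) = √(-474930 + I*√417)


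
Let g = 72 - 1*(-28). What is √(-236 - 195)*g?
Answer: 100*I*√431 ≈ 2076.1*I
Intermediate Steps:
g = 100 (g = 72 + 28 = 100)
√(-236 - 195)*g = √(-236 - 195)*100 = √(-431)*100 = (I*√431)*100 = 100*I*√431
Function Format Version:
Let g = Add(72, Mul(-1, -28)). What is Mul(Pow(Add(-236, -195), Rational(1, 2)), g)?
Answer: Mul(100, I, Pow(431, Rational(1, 2))) ≈ Mul(2076.1, I)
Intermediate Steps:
g = 100 (g = Add(72, 28) = 100)
Mul(Pow(Add(-236, -195), Rational(1, 2)), g) = Mul(Pow(Add(-236, -195), Rational(1, 2)), 100) = Mul(Pow(-431, Rational(1, 2)), 100) = Mul(Mul(I, Pow(431, Rational(1, 2))), 100) = Mul(100, I, Pow(431, Rational(1, 2)))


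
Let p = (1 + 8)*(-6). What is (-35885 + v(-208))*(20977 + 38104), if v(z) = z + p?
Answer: -2135600907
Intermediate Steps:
p = -54 (p = 9*(-6) = -54)
v(z) = -54 + z (v(z) = z - 54 = -54 + z)
(-35885 + v(-208))*(20977 + 38104) = (-35885 + (-54 - 208))*(20977 + 38104) = (-35885 - 262)*59081 = -36147*59081 = -2135600907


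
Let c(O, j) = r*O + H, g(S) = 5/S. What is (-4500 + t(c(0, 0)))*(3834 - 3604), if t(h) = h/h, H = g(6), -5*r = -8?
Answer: -1034770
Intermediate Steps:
r = 8/5 (r = -⅕*(-8) = 8/5 ≈ 1.6000)
H = ⅚ (H = 5/6 = 5*(⅙) = ⅚ ≈ 0.83333)
c(O, j) = ⅚ + 8*O/5 (c(O, j) = 8*O/5 + ⅚ = ⅚ + 8*O/5)
t(h) = 1
(-4500 + t(c(0, 0)))*(3834 - 3604) = (-4500 + 1)*(3834 - 3604) = -4499*230 = -1034770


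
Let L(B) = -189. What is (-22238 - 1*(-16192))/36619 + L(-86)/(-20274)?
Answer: -38551871/247471202 ≈ -0.15578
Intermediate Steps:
(-22238 - 1*(-16192))/36619 + L(-86)/(-20274) = (-22238 - 1*(-16192))/36619 - 189/(-20274) = (-22238 + 16192)*(1/36619) - 189*(-1/20274) = -6046*1/36619 + 63/6758 = -6046/36619 + 63/6758 = -38551871/247471202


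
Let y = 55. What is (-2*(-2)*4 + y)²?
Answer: 5041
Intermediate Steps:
(-2*(-2)*4 + y)² = (-2*(-2)*4 + 55)² = (4*4 + 55)² = (16 + 55)² = 71² = 5041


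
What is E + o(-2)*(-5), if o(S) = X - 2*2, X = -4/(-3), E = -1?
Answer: 37/3 ≈ 12.333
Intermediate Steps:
X = 4/3 (X = -4*(-⅓) = 4/3 ≈ 1.3333)
o(S) = -8/3 (o(S) = 4/3 - 2*2 = 4/3 - 4 = -8/3)
E + o(-2)*(-5) = -1 - 8/3*(-5) = -1 + 40/3 = 37/3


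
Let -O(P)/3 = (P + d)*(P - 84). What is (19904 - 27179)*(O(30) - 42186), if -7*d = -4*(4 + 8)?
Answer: 1844256150/7 ≈ 2.6347e+8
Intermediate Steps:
d = 48/7 (d = -(-4)*(4 + 8)/7 = -(-4)*12/7 = -⅐*(-48) = 48/7 ≈ 6.8571)
O(P) = -3*(-84 + P)*(48/7 + P) (O(P) = -3*(P + 48/7)*(P - 84) = -3*(48/7 + P)*(-84 + P) = -3*(-84 + P)*(48/7 + P))
(19904 - 27179)*(O(30) - 42186) = (19904 - 27179)*((1728 - 3*30² + (1620/7)*30) - 42186) = -7275*((1728 - 3*900 + 48600/7) - 42186) = -7275*((1728 - 2700 + 48600/7) - 42186) = -7275*(41796/7 - 42186) = -7275*(-253506/7) = 1844256150/7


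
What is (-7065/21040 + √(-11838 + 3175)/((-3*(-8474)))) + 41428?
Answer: 174327611/4208 + I*√8663/25422 ≈ 41428.0 + 0.0036612*I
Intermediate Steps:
(-7065/21040 + √(-11838 + 3175)/((-3*(-8474)))) + 41428 = (-7065*1/21040 + √(-8663)/25422) + 41428 = (-1413/4208 + (I*√8663)*(1/25422)) + 41428 = (-1413/4208 + I*√8663/25422) + 41428 = 174327611/4208 + I*√8663/25422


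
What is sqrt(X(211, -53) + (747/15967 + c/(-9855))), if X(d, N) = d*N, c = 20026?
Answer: 8*I*sqrt(480809280003365670)/52451595 ≈ 105.76*I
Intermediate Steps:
X(d, N) = N*d
sqrt(X(211, -53) + (747/15967 + c/(-9855))) = sqrt(-53*211 + (747/15967 + 20026/(-9855))) = sqrt(-11183 + (747*(1/15967) + 20026*(-1/9855))) = sqrt(-11183 + (747/15967 - 20026/9855)) = sqrt(-11183 - 312393457/157354785) = sqrt(-1760010954112/157354785) = 8*I*sqrt(480809280003365670)/52451595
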